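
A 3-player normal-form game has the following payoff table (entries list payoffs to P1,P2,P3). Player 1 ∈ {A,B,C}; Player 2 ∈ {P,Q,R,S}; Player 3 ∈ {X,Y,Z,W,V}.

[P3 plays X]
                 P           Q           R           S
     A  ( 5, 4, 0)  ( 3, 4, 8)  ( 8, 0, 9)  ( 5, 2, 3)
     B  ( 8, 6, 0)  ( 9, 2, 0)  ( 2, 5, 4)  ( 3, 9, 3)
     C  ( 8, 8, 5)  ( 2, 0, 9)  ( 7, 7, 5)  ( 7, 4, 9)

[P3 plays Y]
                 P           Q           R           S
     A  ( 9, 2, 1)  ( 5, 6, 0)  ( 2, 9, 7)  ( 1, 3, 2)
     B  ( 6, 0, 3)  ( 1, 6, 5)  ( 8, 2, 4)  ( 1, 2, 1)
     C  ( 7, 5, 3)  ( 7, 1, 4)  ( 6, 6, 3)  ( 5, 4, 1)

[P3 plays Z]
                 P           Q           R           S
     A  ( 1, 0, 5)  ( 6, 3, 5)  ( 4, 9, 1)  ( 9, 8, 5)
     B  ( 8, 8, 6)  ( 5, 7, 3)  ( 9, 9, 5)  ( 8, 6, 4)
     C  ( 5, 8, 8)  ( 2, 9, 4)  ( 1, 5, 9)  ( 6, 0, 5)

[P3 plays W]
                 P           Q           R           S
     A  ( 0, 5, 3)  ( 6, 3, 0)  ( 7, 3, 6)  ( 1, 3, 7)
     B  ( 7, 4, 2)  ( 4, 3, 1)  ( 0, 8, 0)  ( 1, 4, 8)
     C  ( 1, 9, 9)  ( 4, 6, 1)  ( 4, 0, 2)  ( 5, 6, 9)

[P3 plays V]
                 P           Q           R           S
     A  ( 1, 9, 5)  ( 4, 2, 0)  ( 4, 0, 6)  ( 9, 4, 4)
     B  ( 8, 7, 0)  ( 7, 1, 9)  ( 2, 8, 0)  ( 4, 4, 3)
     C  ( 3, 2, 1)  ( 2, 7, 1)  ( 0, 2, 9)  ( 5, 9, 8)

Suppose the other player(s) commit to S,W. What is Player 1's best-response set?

argmax u_1 = {C}

u_1(A vs S,W) = 1
u_1(B vs S,W) = 1
u_1(C vs S,W) = 5
max payoff 5 at {C}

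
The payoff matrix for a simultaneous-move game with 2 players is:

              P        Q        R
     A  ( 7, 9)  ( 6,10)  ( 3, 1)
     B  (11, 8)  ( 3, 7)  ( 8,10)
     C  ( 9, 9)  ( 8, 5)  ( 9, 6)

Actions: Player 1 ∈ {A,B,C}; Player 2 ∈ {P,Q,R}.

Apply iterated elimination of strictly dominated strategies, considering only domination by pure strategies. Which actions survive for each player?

IESDS → P1:{B,C} P2:{P,R}

P1 drop A (C beats it: P:9>7 Q:8>6 R:9>3)
P2 drop Q (P beats it: B:8>7 C:9>5)
P1→{B,C} P2→{P,R}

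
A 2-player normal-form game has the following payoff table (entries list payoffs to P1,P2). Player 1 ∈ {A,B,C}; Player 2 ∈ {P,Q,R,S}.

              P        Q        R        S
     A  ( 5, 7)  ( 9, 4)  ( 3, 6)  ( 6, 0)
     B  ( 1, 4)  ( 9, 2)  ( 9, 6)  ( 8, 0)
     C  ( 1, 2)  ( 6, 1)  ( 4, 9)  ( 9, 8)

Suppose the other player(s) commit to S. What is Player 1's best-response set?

P1 best: {C}

u_1(A vs S) = 6
u_1(B vs S) = 8
u_1(C vs S) = 9
max payoff 9 at {C}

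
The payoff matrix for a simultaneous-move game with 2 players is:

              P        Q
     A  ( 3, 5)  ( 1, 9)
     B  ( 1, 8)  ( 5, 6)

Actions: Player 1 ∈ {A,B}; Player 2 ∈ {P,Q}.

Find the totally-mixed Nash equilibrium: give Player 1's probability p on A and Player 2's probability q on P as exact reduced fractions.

(p,q) = (1/3, 2/3)

P1 indiff ⇒ q·3+(1-q)·1 = q·1+(1-q)·5 ⇒ q(2) = (1-q)(4) ⇒ q = 2/3
P2 indiff ⇒ p·5+(1-p)·8 = p·9+(1-p)·6 ⇒ p(-4) = (1-p)(-2) ⇒ p = 1/3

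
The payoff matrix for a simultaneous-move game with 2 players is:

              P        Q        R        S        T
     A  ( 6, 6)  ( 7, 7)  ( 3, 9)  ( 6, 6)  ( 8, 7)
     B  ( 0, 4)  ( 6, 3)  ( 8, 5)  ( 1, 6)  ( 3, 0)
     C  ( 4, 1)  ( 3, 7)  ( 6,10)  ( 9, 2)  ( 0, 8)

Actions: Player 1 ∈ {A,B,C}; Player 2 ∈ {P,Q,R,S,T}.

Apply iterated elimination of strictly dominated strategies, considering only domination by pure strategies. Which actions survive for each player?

P2 drop P (R beats it: A:9>6 B:5>4 C:10>1)
P2 drop Q (R beats it: A:9>7 B:5>3 C:10>7)
P2 drop T (R beats it: A:9>7 B:5>0 C:10>8)
P1 drop A (C beats it: R:6>3 S:9>6)
P1→{B,C} P2→{R,S}

IESDS → P1:{B,C} P2:{R,S}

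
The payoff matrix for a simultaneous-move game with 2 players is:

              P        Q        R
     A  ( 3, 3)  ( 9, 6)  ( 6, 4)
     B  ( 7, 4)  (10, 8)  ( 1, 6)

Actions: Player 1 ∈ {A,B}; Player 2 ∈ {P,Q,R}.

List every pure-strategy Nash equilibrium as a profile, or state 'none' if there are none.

NE set: (B,Q)

(A,P): not NE [P1→B gives 7>3; P2→Q gives 6>3]
(A,Q): not NE [P1→B gives 10>9]
(A,R): not NE [P2→Q gives 6>4]
(B,P): not NE [P2→Q gives 8>4]
(B,Q): NE
(B,R): not NE [P1→A gives 6>1; P2→Q gives 8>6]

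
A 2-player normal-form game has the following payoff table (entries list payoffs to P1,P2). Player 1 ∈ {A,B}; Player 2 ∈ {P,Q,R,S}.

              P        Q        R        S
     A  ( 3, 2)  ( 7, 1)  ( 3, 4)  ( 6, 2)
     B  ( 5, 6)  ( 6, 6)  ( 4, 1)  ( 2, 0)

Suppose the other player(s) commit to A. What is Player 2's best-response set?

argmax u_2 = {R}

u_2(P vs A) = 2
u_2(Q vs A) = 1
u_2(R vs A) = 4
u_2(S vs A) = 2
max payoff 4 at {R}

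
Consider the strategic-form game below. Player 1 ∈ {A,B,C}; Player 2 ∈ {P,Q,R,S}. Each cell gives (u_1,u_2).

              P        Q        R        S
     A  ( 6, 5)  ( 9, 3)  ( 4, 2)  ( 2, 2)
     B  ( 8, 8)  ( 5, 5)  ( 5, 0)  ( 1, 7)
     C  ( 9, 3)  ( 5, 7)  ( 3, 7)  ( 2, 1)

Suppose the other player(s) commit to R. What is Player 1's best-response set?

u_1(A vs R) = 4
u_1(B vs R) = 5
u_1(C vs R) = 3
max payoff 5 at {B}

P1 best: {B}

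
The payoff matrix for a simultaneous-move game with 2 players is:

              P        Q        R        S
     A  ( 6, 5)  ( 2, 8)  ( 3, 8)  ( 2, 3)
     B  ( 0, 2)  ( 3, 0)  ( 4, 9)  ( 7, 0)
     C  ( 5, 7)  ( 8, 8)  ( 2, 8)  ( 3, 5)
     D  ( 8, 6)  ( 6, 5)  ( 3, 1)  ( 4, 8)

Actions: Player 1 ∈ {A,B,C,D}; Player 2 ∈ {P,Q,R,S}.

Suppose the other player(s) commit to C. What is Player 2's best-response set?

u_2(P vs C) = 7
u_2(Q vs C) = 8
u_2(R vs C) = 8
u_2(S vs C) = 5
max payoff 8 at {Q,R}

BR_2 = {Q,R}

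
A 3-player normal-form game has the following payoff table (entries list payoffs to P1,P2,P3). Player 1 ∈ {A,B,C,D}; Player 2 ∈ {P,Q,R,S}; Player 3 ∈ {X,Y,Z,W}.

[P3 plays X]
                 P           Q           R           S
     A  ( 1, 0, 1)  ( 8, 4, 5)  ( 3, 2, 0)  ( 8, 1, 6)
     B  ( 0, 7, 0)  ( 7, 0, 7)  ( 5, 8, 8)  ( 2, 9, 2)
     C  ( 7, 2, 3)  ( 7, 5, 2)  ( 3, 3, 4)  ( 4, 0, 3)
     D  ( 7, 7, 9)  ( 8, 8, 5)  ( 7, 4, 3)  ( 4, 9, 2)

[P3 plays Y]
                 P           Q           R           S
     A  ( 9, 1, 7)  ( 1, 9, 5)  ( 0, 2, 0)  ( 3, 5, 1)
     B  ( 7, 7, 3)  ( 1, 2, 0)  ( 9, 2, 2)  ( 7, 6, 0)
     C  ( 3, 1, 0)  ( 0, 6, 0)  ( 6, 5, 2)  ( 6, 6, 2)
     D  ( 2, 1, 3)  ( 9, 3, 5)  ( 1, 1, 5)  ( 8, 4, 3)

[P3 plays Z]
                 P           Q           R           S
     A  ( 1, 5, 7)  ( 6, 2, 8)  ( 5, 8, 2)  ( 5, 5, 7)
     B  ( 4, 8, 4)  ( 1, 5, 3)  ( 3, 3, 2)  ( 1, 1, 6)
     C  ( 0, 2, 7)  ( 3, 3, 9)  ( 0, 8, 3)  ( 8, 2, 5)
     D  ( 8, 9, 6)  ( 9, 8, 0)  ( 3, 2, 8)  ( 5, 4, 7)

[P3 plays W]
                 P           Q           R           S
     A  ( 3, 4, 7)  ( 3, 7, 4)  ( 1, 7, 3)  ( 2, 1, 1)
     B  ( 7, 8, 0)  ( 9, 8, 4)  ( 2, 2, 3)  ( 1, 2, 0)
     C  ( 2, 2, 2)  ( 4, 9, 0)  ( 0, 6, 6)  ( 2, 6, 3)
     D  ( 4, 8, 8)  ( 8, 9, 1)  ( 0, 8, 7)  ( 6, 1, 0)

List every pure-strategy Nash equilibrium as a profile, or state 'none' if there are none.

(A,P,X): not NE [P1→D gives 7>1; P2→Q gives 4>0; P3→W gives 7>1]
(A,P,Y): not NE [P2→Q gives 9>1]
(A,P,Z): not NE [P1→D gives 8>1; P2→R gives 8>5]
(A,P,W): not NE [P1→B gives 7>3; P2→R gives 7>4]
(A,Q,X): not NE [P3→Z gives 8>5]
(A,Q,Y): not NE [P1→D gives 9>1; P3→Z gives 8>5]
(A,Q,Z): not NE [P1→D gives 9>6; P2→R gives 8>2]
(A,Q,W): not NE [P1→B gives 9>3; P3→Z gives 8>4]
(A,R,X): not NE [P1→D gives 7>3; P2→Q gives 4>2; P3→W gives 3>0]
(A,R,Y): not NE [P1→B gives 9>0; P2→Q gives 9>2; P3→W gives 3>0]
(A,R,Z): not NE [P3→W gives 3>2]
(A,R,W): not NE [P1→B gives 2>1]
(A,S,X): not NE [P2→Q gives 4>1; P3→Z gives 7>6]
(A,S,Y): not NE [P1→D gives 8>3; P2→Q gives 9>5; P3→Z gives 7>1]
(A,S,Z): not NE [P1→C gives 8>5; P2→R gives 8>5]
(A,S,W): not NE [P1→D gives 6>2; P2→R gives 7>1; P3→Z gives 7>1]
(B,P,X): not NE [P1→D gives 7>0; P2→S gives 9>7; P3→Z gives 4>0]
(B,P,Y): not NE [P1→A gives 9>7; P3→Z gives 4>3]
(B,P,Z): not NE [P1→D gives 8>4]
(B,P,W): not NE [P3→Z gives 4>0]
(B,Q,X): not NE [P1→D gives 8>7; P2→S gives 9>0]
(B,Q,Y): not NE [P1→D gives 9>1; P2→P gives 7>2; P3→X gives 7>0]
(B,Q,Z): not NE [P1→D gives 9>1; P2→P gives 8>5; P3→X gives 7>3]
(B,Q,W): not NE [P3→X gives 7>4]
(B,R,X): not NE [P1→D gives 7>5; P2→S gives 9>8]
(B,R,Y): not NE [P2→P gives 7>2; P3→X gives 8>2]
(B,R,Z): not NE [P1→A gives 5>3; P2→P gives 8>3; P3→X gives 8>2]
(B,R,W): not NE [P2→Q gives 8>2; P3→X gives 8>3]
(B,S,X): not NE [P1→A gives 8>2; P3→Z gives 6>2]
(B,S,Y): not NE [P1→D gives 8>7; P2→P gives 7>6; P3→Z gives 6>0]
(B,S,Z): not NE [P1→C gives 8>1; P2→P gives 8>1]
(B,S,W): not NE [P1→D gives 6>1; P2→Q gives 8>2; P3→Z gives 6>0]
(C,P,X): not NE [P2→Q gives 5>2; P3→Z gives 7>3]
(C,P,Y): not NE [P1→A gives 9>3; P2→S gives 6>1; P3→Z gives 7>0]
(C,P,Z): not NE [P1→D gives 8>0; P2→R gives 8>2]
(C,P,W): not NE [P1→B gives 7>2; P2→Q gives 9>2; P3→Z gives 7>2]
(C,Q,X): not NE [P1→D gives 8>7; P3→Z gives 9>2]
(C,Q,Y): not NE [P1→D gives 9>0; P3→Z gives 9>0]
(C,Q,Z): not NE [P1→D gives 9>3; P2→R gives 8>3]
(C,Q,W): not NE [P1→B gives 9>4; P3→Z gives 9>0]
(C,R,X): not NE [P1→D gives 7>3; P2→Q gives 5>3; P3→W gives 6>4]
(C,R,Y): not NE [P1→B gives 9>6; P2→S gives 6>5; P3→W gives 6>2]
(C,R,Z): not NE [P1→A gives 5>0; P3→W gives 6>3]
(C,R,W): not NE [P1→B gives 2>0; P2→Q gives 9>6]
(C,S,X): not NE [P1→A gives 8>4; P2→Q gives 5>0; P3→Z gives 5>3]
(C,S,Y): not NE [P1→D gives 8>6; P3→Z gives 5>2]
(C,S,Z): not NE [P2→R gives 8>2]
(C,S,W): not NE [P1→D gives 6>2; P2→Q gives 9>6; P3→Z gives 5>3]
(D,P,X): not NE [P2→S gives 9>7]
(D,P,Y): not NE [P1→A gives 9>2; P2→S gives 4>1; P3→X gives 9>3]
(D,P,Z): not NE [P3→X gives 9>6]
(D,P,W): not NE [P1→B gives 7>4; P2→Q gives 9>8; P3→X gives 9>8]
(D,Q,X): not NE [P2→S gives 9>8]
(D,Q,Y): not NE [P2→S gives 4>3]
(D,Q,Z): not NE [P2→P gives 9>8; P3→Y gives 5>0]
(D,Q,W): not NE [P1→B gives 9>8; P3→Y gives 5>1]
(D,R,X): not NE [P2→S gives 9>4; P3→Z gives 8>3]
(D,R,Y): not NE [P1→B gives 9>1; P2→S gives 4>1; P3→Z gives 8>5]
(D,R,Z): not NE [P1→A gives 5>3; P2→P gives 9>2]
(D,R,W): not NE [P1→B gives 2>0; P2→Q gives 9>8; P3→Z gives 8>7]
(D,S,X): not NE [P1→A gives 8>4; P3→Z gives 7>2]
(D,S,Y): not NE [P3→Z gives 7>3]
(D,S,Z): not NE [P1→C gives 8>5; P2→P gives 9>4]
(D,S,W): not NE [P2→Q gives 9>1; P3→Z gives 7>0]

Equilibria: none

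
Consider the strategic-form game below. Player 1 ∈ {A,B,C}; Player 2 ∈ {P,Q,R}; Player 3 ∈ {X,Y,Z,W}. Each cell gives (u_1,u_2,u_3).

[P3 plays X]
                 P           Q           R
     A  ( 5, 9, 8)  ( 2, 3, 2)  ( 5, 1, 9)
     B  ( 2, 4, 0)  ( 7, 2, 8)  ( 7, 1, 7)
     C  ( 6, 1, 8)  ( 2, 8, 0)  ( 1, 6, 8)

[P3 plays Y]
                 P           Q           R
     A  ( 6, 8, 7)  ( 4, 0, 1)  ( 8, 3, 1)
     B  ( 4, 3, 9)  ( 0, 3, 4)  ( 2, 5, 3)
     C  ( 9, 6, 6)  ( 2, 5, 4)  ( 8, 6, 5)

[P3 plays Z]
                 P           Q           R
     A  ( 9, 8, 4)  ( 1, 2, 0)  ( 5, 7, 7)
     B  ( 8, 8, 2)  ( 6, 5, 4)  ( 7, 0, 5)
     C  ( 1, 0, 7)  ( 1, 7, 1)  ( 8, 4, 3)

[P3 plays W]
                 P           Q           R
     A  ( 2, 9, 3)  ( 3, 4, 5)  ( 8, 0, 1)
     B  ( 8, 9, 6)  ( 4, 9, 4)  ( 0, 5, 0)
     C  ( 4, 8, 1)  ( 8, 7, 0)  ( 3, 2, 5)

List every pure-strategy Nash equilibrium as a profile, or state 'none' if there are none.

PSNE: ∅

(A,P,X): not NE [P1→C gives 6>5]
(A,P,Y): not NE [P1→C gives 9>6; P3→X gives 8>7]
(A,P,Z): not NE [P3→X gives 8>4]
(A,P,W): not NE [P1→B gives 8>2; P3→X gives 8>3]
(A,Q,X): not NE [P1→B gives 7>2; P2→P gives 9>3; P3→W gives 5>2]
(A,Q,Y): not NE [P2→P gives 8>0; P3→W gives 5>1]
(A,Q,Z): not NE [P1→B gives 6>1; P2→P gives 8>2; P3→W gives 5>0]
(A,Q,W): not NE [P1→C gives 8>3; P2→P gives 9>4]
(A,R,X): not NE [P1→B gives 7>5; P2→P gives 9>1]
(A,R,Y): not NE [P2→P gives 8>3; P3→X gives 9>1]
(A,R,Z): not NE [P1→C gives 8>5; P2→P gives 8>7; P3→X gives 9>7]
(A,R,W): not NE [P2→P gives 9>0; P3→X gives 9>1]
(B,P,X): not NE [P1→C gives 6>2; P3→Y gives 9>0]
(B,P,Y): not NE [P1→C gives 9>4; P2→R gives 5>3]
(B,P,Z): not NE [P1→A gives 9>8; P3→Y gives 9>2]
(B,P,W): not NE [P3→Y gives 9>6]
(B,Q,X): not NE [P2→P gives 4>2]
(B,Q,Y): not NE [P1→A gives 4>0; P2→R gives 5>3; P3→X gives 8>4]
(B,Q,Z): not NE [P2→P gives 8>5; P3→X gives 8>4]
(B,Q,W): not NE [P1→C gives 8>4; P3→X gives 8>4]
(B,R,X): not NE [P2→P gives 4>1]
(B,R,Y): not NE [P1→C gives 8>2; P3→X gives 7>3]
(B,R,Z): not NE [P1→C gives 8>7; P2→P gives 8>0; P3→X gives 7>5]
(B,R,W): not NE [P1→A gives 8>0; P2→Q gives 9>5; P3→X gives 7>0]
(C,P,X): not NE [P2→Q gives 8>1]
(C,P,Y): not NE [P3→X gives 8>6]
(C,P,Z): not NE [P1→A gives 9>1; P2→Q gives 7>0; P3→X gives 8>7]
(C,P,W): not NE [P1→B gives 8>4; P3→X gives 8>1]
(C,Q,X): not NE [P1→B gives 7>2; P3→Y gives 4>0]
(C,Q,Y): not NE [P1→A gives 4>2; P2→R gives 6>5]
(C,Q,Z): not NE [P1→B gives 6>1; P3→Y gives 4>1]
(C,Q,W): not NE [P2→P gives 8>7; P3→Y gives 4>0]
(C,R,X): not NE [P1→B gives 7>1; P2→Q gives 8>6]
(C,R,Y): not NE [P3→X gives 8>5]
(C,R,Z): not NE [P2→Q gives 7>4; P3→X gives 8>3]
(C,R,W): not NE [P1→A gives 8>3; P2→P gives 8>2; P3→X gives 8>5]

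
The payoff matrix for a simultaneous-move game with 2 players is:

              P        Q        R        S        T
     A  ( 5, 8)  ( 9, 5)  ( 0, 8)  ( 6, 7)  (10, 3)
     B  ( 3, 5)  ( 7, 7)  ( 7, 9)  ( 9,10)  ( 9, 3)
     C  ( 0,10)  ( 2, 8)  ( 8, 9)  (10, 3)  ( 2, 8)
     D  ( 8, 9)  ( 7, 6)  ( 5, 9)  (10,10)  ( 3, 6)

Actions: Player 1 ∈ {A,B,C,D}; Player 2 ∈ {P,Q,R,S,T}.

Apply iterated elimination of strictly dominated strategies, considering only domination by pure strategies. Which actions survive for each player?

P2 drop Q (R beats it: A:8>5 B:9>7 C:9>8 D:9>6)
P2 drop T (P beats it: A:8>3 B:5>3 C:10>8 D:9>6)
P1 drop A (D beats it: P:8>5 R:5>0 S:10>6)
P1→{B,C,D} P2→{P,R,S}

Remaining: P1:{B,C,D} P2:{P,R,S}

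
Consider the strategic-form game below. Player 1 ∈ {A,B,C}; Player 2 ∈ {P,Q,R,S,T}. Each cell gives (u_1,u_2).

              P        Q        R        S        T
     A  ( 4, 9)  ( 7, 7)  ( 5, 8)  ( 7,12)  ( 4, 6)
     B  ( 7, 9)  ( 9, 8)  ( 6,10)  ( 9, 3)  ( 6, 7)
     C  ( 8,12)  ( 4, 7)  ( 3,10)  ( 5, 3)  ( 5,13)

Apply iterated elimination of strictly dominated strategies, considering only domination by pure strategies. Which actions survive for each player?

IESDS → P1:{B,C} P2:{P,R,T}

P1 drop A (B beats it: P:7>4 Q:9>7 R:6>5 S:9>7 T:6>4)
P2 drop Q (P beats it: B:9>8 C:12>7)
P2 drop S (P beats it: B:9>3 C:12>3)
P1→{B,C} P2→{P,R,T}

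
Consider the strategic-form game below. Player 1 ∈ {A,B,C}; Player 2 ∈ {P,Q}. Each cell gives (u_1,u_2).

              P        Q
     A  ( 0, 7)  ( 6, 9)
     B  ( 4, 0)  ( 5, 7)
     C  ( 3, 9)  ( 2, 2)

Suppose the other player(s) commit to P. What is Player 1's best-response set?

u_1(A vs P) = 0
u_1(B vs P) = 4
u_1(C vs P) = 3
max payoff 4 at {B}

BR_1 = {B}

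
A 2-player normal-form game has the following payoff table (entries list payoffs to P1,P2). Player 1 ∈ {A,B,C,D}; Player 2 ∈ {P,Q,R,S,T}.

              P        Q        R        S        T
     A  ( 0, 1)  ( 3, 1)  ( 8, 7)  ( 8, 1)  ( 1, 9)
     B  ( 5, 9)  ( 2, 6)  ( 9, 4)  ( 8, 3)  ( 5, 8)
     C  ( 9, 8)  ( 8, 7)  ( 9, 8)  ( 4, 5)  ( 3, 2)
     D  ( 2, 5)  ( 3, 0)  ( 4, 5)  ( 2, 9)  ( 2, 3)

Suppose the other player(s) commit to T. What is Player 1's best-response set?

P1 best: {B}

u_1(A vs T) = 1
u_1(B vs T) = 5
u_1(C vs T) = 3
u_1(D vs T) = 2
max payoff 5 at {B}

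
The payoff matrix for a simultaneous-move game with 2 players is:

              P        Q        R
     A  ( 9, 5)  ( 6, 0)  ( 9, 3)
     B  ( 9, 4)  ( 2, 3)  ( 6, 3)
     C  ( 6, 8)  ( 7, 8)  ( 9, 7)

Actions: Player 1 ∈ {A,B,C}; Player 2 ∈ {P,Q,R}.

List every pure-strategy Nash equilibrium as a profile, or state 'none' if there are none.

(A,P): NE
(A,Q): not NE [P1→C gives 7>6; P2→P gives 5>0]
(A,R): not NE [P2→P gives 5>3]
(B,P): NE
(B,Q): not NE [P1→C gives 7>2; P2→P gives 4>3]
(B,R): not NE [P1→C gives 9>6; P2→P gives 4>3]
(C,P): not NE [P1→B gives 9>6]
(C,Q): NE
(C,R): not NE [P2→Q gives 8>7]

Nash profiles: (A,P), (B,P), (C,Q)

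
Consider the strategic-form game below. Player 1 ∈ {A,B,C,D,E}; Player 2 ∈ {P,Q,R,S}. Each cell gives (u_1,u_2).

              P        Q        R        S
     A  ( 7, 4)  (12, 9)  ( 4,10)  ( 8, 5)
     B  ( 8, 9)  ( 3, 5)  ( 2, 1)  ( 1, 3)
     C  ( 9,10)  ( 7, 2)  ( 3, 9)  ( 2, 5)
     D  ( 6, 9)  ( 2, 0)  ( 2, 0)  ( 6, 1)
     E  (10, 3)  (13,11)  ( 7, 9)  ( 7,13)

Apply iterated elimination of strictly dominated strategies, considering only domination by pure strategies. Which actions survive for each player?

P1 drop B (C beats it: P:9>8 Q:7>3 R:3>2 S:2>1)
P1 drop C (E beats it: P:10>9 Q:13>7 R:7>3 S:7>2)
P1 drop D (A beats it: P:7>6 Q:12>2 R:4>2 S:8>6)
P2 drop P (Q beats it: A:9>4 E:11>3)
P1→{A,E} P2→{Q,R,S}

Survivors P1:{A,E} P2:{Q,R,S}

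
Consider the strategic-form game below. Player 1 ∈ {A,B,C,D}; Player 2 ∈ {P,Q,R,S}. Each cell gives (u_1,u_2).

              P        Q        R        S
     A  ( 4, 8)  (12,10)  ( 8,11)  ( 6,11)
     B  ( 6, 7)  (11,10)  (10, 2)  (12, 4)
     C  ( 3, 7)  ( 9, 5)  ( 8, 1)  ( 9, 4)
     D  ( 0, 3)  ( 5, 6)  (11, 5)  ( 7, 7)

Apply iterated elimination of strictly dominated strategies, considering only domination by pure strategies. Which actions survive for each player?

P1 drop C (B beats it: P:6>3 Q:11>9 R:10>8 S:12>9)
P2 drop P (Q beats it: A:10>8 B:10>7 D:6>3)
P1→{A,B,D} P2→{Q,R,S}

IESDS → P1:{A,B,D} P2:{Q,R,S}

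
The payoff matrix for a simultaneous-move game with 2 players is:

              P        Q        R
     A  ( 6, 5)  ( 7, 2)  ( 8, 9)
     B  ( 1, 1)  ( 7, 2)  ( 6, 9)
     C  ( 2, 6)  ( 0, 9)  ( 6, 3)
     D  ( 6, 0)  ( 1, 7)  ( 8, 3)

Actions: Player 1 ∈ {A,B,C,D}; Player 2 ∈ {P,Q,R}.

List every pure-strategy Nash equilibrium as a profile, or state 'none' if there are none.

NE set: (A,R)

(A,P): not NE [P2→R gives 9>5]
(A,Q): not NE [P2→R gives 9>2]
(A,R): NE
(B,P): not NE [P1→D gives 6>1; P2→R gives 9>1]
(B,Q): not NE [P2→R gives 9>2]
(B,R): not NE [P1→D gives 8>6]
(C,P): not NE [P1→D gives 6>2; P2→Q gives 9>6]
(C,Q): not NE [P1→B gives 7>0]
(C,R): not NE [P1→D gives 8>6; P2→Q gives 9>3]
(D,P): not NE [P2→Q gives 7>0]
(D,Q): not NE [P1→B gives 7>1]
(D,R): not NE [P2→Q gives 7>3]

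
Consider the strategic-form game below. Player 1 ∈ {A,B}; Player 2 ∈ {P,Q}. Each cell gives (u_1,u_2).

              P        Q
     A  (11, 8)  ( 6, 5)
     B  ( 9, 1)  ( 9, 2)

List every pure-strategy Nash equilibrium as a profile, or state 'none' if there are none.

(A,P): NE
(A,Q): not NE [P1→B gives 9>6; P2→P gives 8>5]
(B,P): not NE [P1→A gives 11>9; P2→Q gives 2>1]
(B,Q): NE

NE set: (A,P), (B,Q)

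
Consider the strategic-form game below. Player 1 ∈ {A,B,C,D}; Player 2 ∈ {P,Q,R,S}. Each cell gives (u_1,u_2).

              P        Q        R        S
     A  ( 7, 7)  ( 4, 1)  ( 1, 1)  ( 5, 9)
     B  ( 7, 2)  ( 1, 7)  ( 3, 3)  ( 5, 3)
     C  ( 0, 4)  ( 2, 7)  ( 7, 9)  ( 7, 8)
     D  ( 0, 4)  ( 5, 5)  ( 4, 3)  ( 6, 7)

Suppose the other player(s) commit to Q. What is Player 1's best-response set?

u_1(A vs Q) = 4
u_1(B vs Q) = 1
u_1(C vs Q) = 2
u_1(D vs Q) = 5
max payoff 5 at {D}

BR_1 = {D}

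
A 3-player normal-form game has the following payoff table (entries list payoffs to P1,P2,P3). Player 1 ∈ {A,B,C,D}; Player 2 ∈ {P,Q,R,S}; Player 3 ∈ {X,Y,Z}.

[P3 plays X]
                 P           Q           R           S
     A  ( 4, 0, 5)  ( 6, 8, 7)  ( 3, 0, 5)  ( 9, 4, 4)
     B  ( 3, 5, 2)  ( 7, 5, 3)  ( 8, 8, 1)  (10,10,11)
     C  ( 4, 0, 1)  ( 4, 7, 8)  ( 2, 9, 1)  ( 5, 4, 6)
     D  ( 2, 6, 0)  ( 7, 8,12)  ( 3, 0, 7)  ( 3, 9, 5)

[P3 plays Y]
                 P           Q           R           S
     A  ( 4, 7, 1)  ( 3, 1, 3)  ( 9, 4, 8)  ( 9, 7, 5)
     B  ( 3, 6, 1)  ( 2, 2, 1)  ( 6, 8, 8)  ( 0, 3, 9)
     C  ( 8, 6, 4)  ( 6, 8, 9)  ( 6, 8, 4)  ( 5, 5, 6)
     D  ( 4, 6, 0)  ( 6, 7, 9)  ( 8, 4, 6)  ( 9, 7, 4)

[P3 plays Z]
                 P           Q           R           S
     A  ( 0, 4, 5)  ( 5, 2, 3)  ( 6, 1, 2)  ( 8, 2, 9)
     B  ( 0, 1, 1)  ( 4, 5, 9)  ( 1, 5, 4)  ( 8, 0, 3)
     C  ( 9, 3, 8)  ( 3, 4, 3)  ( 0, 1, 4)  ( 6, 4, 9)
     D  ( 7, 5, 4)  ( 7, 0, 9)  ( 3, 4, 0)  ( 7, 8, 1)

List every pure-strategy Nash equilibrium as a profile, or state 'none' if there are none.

NE set: (B,S,X), (C,Q,Y)

(A,P,X): not NE [P2→Q gives 8>0]
(A,P,Y): not NE [P1→C gives 8>4; P3→Z gives 5>1]
(A,P,Z): not NE [P1→C gives 9>0]
(A,Q,X): not NE [P1→D gives 7>6]
(A,Q,Y): not NE [P1→D gives 6>3; P2→S gives 7>1; P3→X gives 7>3]
(A,Q,Z): not NE [P1→D gives 7>5; P2→P gives 4>2; P3→X gives 7>3]
(A,R,X): not NE [P1→B gives 8>3; P2→Q gives 8>0; P3→Y gives 8>5]
(A,R,Y): not NE [P2→S gives 7>4]
(A,R,Z): not NE [P2→P gives 4>1; P3→Y gives 8>2]
(A,S,X): not NE [P1→B gives 10>9; P2→Q gives 8>4; P3→Z gives 9>4]
(A,S,Y): not NE [P3→Z gives 9>5]
(A,S,Z): not NE [P2→P gives 4>2]
(B,P,X): not NE [P1→C gives 4>3; P2→S gives 10>5]
(B,P,Y): not NE [P1→C gives 8>3; P2→R gives 8>6; P3→X gives 2>1]
(B,P,Z): not NE [P1→C gives 9>0; P2→R gives 5>1; P3→X gives 2>1]
(B,Q,X): not NE [P2→S gives 10>5; P3→Z gives 9>3]
(B,Q,Y): not NE [P1→D gives 6>2; P2→R gives 8>2; P3→Z gives 9>1]
(B,Q,Z): not NE [P1→D gives 7>4]
(B,R,X): not NE [P2→S gives 10>8; P3→Y gives 8>1]
(B,R,Y): not NE [P1→A gives 9>6]
(B,R,Z): not NE [P1→A gives 6>1; P3→Y gives 8>4]
(B,S,X): NE
(B,S,Y): not NE [P1→D gives 9>0; P2→R gives 8>3; P3→X gives 11>9]
(B,S,Z): not NE [P2→R gives 5>0; P3→X gives 11>3]
(C,P,X): not NE [P2→R gives 9>0; P3→Z gives 8>1]
(C,P,Y): not NE [P2→R gives 8>6; P3→Z gives 8>4]
(C,P,Z): not NE [P2→S gives 4>3]
(C,Q,X): not NE [P1→D gives 7>4; P2→R gives 9>7; P3→Y gives 9>8]
(C,Q,Y): NE
(C,Q,Z): not NE [P1→D gives 7>3; P3→Y gives 9>3]
(C,R,X): not NE [P1→B gives 8>2; P3→Z gives 4>1]
(C,R,Y): not NE [P1→A gives 9>6]
(C,R,Z): not NE [P1→A gives 6>0; P2→S gives 4>1]
(C,S,X): not NE [P1→B gives 10>5; P2→R gives 9>4; P3→Z gives 9>6]
(C,S,Y): not NE [P1→D gives 9>5; P2→R gives 8>5; P3→Z gives 9>6]
(C,S,Z): not NE [P1→B gives 8>6]
(D,P,X): not NE [P1→C gives 4>2; P2→S gives 9>6; P3→Z gives 4>0]
(D,P,Y): not NE [P1→C gives 8>4; P2→S gives 7>6; P3→Z gives 4>0]
(D,P,Z): not NE [P1→C gives 9>7; P2→S gives 8>5]
(D,Q,X): not NE [P2→S gives 9>8]
(D,Q,Y): not NE [P3→X gives 12>9]
(D,Q,Z): not NE [P2→S gives 8>0; P3→X gives 12>9]
(D,R,X): not NE [P1→B gives 8>3; P2→S gives 9>0]
(D,R,Y): not NE [P1→A gives 9>8; P2→S gives 7>4; P3→X gives 7>6]
(D,R,Z): not NE [P1→A gives 6>3; P2→S gives 8>4; P3→X gives 7>0]
(D,S,X): not NE [P1→B gives 10>3]
(D,S,Y): not NE [P3→X gives 5>4]
(D,S,Z): not NE [P1→B gives 8>7; P3→X gives 5>1]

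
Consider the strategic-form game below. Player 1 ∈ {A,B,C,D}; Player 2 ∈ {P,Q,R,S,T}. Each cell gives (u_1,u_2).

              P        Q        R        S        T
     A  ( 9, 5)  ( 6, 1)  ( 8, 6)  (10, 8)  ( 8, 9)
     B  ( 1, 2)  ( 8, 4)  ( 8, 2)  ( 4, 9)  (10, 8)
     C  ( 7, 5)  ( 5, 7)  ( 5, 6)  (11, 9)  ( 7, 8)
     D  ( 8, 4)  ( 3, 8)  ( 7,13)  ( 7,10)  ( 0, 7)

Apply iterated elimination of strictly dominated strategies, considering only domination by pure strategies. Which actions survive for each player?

P1 drop D (A beats it: P:9>8 Q:6>3 R:8>7 S:10>7 T:8>0)
P2 drop P (S beats it: A:8>5 B:9>2 C:9>5)
P2 drop Q (S beats it: A:8>1 B:9>4 C:9>7)
P2 drop R (S beats it: A:8>6 B:9>2 C:9>6)
P1→{A,B,C} P2→{S,T}

IESDS → P1:{A,B,C} P2:{S,T}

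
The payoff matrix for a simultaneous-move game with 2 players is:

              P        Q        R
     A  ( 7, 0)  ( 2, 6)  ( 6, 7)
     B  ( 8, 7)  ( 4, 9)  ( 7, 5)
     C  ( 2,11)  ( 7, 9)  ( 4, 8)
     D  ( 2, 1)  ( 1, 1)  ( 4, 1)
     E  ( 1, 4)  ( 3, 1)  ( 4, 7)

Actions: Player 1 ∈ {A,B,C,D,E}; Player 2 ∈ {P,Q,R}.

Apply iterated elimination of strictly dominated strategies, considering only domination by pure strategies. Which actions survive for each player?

P1 drop A (B beats it: P:8>7 Q:4>2 R:7>6)
P1 drop D (B beats it: P:8>2 Q:4>1 R:7>4)
P1 drop E (B beats it: P:8>1 Q:4>3 R:7>4)
P2 drop R (P beats it: B:7>5 C:11>8)
P1→{B,C} P2→{P,Q}

Remaining: P1:{B,C} P2:{P,Q}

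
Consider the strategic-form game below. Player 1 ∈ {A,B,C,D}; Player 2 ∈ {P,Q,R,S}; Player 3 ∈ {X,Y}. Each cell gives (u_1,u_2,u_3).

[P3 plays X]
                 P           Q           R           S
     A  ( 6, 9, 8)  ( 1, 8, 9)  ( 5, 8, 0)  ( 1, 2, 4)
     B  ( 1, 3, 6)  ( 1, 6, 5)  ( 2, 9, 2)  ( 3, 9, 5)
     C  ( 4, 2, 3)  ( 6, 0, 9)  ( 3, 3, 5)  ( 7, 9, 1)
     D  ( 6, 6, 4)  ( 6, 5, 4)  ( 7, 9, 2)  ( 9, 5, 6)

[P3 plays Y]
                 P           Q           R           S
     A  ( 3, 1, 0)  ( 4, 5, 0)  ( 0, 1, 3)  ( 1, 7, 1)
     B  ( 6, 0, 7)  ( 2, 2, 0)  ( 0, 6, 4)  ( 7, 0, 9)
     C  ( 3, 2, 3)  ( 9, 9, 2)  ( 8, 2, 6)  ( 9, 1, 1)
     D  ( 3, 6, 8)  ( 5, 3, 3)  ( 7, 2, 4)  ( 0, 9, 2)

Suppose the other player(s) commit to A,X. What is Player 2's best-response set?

u_2(P vs A,X) = 9
u_2(Q vs A,X) = 8
u_2(R vs A,X) = 8
u_2(S vs A,X) = 2
max payoff 9 at {P}

BR_2 = {P}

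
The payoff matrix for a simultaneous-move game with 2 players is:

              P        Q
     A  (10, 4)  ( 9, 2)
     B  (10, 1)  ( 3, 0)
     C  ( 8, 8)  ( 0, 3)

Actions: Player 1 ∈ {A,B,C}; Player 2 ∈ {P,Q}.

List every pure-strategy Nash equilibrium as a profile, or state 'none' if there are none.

NE set: (A,P), (B,P)

(A,P): NE
(A,Q): not NE [P2→P gives 4>2]
(B,P): NE
(B,Q): not NE [P1→A gives 9>3; P2→P gives 1>0]
(C,P): not NE [P1→B gives 10>8]
(C,Q): not NE [P1→A gives 9>0; P2→P gives 8>3]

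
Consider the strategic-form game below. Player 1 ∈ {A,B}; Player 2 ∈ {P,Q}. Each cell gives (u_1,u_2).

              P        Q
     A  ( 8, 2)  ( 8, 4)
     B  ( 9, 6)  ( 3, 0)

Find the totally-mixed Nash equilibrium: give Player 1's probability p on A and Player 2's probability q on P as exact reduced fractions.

p=3/4, q=5/6

P1 indiff ⇒ q·8+(1-q)·8 = q·9+(1-q)·3 ⇒ q(-1) = (1-q)(-5) ⇒ q = 5/6
P2 indiff ⇒ p·2+(1-p)·6 = p·4+(1-p)·0 ⇒ p(-2) = (1-p)(-6) ⇒ p = 3/4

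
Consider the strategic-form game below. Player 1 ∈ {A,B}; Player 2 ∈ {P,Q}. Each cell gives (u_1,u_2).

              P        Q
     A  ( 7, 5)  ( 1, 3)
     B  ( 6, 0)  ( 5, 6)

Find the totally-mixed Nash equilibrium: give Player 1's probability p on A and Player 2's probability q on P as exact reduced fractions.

P1 indiff ⇒ q·7+(1-q)·1 = q·6+(1-q)·5 ⇒ q(1) = (1-q)(4) ⇒ q = 4/5
P2 indiff ⇒ p·5+(1-p)·0 = p·3+(1-p)·6 ⇒ p(2) = (1-p)(6) ⇒ p = 3/4

p=3/4, q=4/5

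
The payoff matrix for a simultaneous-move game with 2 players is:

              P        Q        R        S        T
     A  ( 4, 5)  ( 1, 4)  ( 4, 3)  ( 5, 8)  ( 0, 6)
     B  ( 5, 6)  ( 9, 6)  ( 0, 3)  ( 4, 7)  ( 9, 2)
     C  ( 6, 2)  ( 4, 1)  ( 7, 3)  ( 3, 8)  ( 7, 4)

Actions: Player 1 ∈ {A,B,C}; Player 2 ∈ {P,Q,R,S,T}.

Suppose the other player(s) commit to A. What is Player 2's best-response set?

u_2(P vs A) = 5
u_2(Q vs A) = 4
u_2(R vs A) = 3
u_2(S vs A) = 8
u_2(T vs A) = 6
max payoff 8 at {S}

BR_2 = {S}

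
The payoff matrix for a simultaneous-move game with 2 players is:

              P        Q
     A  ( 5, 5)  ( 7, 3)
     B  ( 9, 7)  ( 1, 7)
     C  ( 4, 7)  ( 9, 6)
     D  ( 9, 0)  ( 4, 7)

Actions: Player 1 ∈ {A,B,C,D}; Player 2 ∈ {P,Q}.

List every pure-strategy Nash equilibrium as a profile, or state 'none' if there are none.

(A,P): not NE [P1→D gives 9>5]
(A,Q): not NE [P1→C gives 9>7; P2→P gives 5>3]
(B,P): NE
(B,Q): not NE [P1→C gives 9>1]
(C,P): not NE [P1→D gives 9>4]
(C,Q): not NE [P2→P gives 7>6]
(D,P): not NE [P2→Q gives 7>0]
(D,Q): not NE [P1→C gives 9>4]

Nash profiles: (B,P)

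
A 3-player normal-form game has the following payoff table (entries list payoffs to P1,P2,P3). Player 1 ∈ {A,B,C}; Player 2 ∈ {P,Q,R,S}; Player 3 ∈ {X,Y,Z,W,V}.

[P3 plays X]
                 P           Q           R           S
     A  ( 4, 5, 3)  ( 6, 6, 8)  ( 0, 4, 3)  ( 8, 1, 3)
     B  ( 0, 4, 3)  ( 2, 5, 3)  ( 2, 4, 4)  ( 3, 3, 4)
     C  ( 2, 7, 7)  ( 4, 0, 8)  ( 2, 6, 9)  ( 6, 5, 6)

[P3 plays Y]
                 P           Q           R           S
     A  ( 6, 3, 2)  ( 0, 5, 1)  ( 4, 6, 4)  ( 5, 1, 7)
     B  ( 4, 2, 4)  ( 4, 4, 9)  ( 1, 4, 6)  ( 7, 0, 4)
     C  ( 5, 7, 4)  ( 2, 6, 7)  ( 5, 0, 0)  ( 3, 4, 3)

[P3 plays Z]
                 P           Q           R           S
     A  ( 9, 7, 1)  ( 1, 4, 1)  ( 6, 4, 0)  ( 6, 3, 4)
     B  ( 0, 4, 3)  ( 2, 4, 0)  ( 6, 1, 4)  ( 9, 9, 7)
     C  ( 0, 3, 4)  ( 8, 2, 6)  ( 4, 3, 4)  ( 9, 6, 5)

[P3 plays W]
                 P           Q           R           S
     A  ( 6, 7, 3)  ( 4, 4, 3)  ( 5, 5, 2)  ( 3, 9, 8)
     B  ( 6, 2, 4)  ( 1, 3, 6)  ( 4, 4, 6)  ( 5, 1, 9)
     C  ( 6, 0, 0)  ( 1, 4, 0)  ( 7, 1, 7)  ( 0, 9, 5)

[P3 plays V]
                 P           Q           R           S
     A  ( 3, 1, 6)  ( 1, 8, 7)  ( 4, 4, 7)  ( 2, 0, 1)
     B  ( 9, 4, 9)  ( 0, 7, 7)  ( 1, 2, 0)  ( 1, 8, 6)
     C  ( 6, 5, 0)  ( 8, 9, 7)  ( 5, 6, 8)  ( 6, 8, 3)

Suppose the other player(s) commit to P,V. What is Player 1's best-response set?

BR_1 = {B}

u_1(A vs P,V) = 3
u_1(B vs P,V) = 9
u_1(C vs P,V) = 6
max payoff 9 at {B}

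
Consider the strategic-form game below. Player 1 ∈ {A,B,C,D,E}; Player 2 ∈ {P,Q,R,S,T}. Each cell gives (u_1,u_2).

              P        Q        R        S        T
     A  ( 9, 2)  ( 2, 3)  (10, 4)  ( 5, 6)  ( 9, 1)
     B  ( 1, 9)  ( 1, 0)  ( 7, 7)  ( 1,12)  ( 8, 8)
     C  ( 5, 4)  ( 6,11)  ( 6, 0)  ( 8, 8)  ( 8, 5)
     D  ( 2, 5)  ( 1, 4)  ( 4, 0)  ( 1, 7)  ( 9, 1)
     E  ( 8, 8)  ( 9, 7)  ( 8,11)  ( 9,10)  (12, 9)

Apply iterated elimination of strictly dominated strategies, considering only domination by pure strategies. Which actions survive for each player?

Remaining: P1:{A,E} P2:{R,S}

P1 drop B (A beats it: P:9>1 Q:2>1 R:10>7 S:5>1 T:9>8)
P1 drop C (E beats it: P:8>5 Q:9>6 R:8>6 S:9>8 T:12>8)
P1 drop D (E beats it: P:8>2 Q:9>1 R:8>4 S:9>1 T:12>9)
P2 drop P (R beats it: A:4>2 E:11>8)
P2 drop Q (R beats it: A:4>3 E:11>7)
P2 drop T (R beats it: A:4>1 E:11>9)
P1→{A,E} P2→{R,S}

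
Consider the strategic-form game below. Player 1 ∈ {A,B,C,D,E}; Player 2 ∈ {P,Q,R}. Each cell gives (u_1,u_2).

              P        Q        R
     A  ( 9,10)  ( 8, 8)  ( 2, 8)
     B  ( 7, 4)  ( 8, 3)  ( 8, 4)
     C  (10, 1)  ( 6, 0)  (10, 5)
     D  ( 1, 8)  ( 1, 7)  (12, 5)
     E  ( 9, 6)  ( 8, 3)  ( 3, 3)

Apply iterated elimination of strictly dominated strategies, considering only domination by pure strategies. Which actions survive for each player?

P2 drop Q (P beats it: A:10>8 B:4>3 C:1>0 D:8>7 E:6>3)
P1 drop A (C beats it: P:10>9 R:10>2)
P1 drop B (C beats it: P:10>7 R:10>8)
P1 drop E (C beats it: P:10>9 R:10>3)
P1→{C,D} P2→{P,R}

Survivors P1:{C,D} P2:{P,R}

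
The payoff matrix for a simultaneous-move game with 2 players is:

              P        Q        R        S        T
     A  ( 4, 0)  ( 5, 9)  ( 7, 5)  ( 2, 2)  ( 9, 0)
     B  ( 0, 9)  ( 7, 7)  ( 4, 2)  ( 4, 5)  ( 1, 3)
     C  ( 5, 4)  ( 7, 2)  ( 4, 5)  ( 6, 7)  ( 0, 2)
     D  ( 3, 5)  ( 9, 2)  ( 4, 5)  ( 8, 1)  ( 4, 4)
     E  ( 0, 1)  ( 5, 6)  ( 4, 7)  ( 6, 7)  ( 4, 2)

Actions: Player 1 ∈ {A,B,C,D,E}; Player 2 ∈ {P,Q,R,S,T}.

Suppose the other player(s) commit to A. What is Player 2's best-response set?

u_2(P vs A) = 0
u_2(Q vs A) = 9
u_2(R vs A) = 5
u_2(S vs A) = 2
u_2(T vs A) = 0
max payoff 9 at {Q}

BR_2 = {Q}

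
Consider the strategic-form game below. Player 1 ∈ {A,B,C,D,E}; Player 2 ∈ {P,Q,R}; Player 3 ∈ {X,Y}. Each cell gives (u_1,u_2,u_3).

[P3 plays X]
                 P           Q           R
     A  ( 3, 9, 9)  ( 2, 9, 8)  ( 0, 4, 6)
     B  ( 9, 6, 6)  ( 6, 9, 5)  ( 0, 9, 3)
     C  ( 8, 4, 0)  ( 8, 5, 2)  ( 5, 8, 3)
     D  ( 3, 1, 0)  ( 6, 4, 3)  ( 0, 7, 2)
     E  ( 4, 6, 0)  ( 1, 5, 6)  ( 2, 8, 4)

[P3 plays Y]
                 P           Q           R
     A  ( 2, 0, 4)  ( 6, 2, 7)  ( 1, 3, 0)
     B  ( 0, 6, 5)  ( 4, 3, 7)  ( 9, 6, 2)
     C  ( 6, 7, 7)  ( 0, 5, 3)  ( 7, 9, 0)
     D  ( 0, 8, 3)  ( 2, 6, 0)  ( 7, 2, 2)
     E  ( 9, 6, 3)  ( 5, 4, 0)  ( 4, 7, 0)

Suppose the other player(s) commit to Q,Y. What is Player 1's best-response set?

P1 best: {A}

u_1(A vs Q,Y) = 6
u_1(B vs Q,Y) = 4
u_1(C vs Q,Y) = 0
u_1(D vs Q,Y) = 2
u_1(E vs Q,Y) = 5
max payoff 6 at {A}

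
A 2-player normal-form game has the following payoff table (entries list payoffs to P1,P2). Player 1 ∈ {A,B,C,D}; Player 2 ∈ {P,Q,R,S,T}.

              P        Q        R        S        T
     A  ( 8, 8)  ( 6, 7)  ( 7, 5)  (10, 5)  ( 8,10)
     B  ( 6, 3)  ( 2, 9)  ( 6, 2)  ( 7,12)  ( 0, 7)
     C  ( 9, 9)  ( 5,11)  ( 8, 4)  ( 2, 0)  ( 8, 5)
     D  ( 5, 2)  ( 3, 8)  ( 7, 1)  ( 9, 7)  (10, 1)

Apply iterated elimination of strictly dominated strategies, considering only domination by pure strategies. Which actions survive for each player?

P1 drop B (A beats it: P:8>6 Q:6>2 R:7>6 S:10>7 T:8>0)
P2 drop R (P beats it: A:8>5 C:9>4 D:2>1)
P2 drop S (Q beats it: A:7>5 C:11>0 D:8>7)
P1→{A,C,D} P2→{P,Q,T}

Survivors P1:{A,C,D} P2:{P,Q,T}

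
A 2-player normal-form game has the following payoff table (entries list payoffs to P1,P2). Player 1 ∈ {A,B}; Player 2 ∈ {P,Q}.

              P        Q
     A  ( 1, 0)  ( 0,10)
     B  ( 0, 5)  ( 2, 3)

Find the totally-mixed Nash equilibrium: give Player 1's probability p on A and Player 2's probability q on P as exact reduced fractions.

(p,q) = (1/6, 2/3)

P1 indiff ⇒ q·1+(1-q)·0 = q·0+(1-q)·2 ⇒ q(1) = (1-q)(2) ⇒ q = 2/3
P2 indiff ⇒ p·0+(1-p)·5 = p·10+(1-p)·3 ⇒ p(-10) = (1-p)(-2) ⇒ p = 1/6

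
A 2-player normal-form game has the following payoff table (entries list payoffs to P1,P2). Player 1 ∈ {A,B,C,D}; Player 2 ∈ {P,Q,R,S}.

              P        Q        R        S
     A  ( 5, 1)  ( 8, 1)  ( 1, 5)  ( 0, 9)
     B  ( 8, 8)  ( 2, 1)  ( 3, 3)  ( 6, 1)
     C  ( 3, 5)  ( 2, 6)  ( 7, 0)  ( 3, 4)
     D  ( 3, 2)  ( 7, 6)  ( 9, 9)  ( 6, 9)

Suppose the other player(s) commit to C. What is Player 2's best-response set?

u_2(P vs C) = 5
u_2(Q vs C) = 6
u_2(R vs C) = 0
u_2(S vs C) = 4
max payoff 6 at {Q}

argmax u_2 = {Q}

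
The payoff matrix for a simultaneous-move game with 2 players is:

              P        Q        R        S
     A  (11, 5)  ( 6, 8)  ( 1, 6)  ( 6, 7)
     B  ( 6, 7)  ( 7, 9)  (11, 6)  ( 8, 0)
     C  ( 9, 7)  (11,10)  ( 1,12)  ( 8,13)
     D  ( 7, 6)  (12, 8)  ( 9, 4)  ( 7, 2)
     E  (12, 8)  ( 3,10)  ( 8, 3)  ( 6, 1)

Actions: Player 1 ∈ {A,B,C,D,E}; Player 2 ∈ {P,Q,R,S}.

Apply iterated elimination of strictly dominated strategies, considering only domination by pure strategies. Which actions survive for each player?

IESDS → P1:{B,C,D} P2:{Q,R,S}

P2 drop P (Q beats it: A:8>5 B:9>7 C:10>7 D:8>6 E:10>8)
P1 drop A (B beats it: Q:7>6 R:11>1 S:8>6)
P1 drop E (B beats it: Q:7>3 R:11>8 S:8>6)
P1→{B,C,D} P2→{Q,R,S}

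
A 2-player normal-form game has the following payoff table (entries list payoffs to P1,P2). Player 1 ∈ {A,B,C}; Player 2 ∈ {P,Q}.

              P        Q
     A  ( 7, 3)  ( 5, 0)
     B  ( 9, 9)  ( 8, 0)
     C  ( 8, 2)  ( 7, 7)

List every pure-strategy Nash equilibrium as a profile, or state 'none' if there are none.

(A,P): not NE [P1→B gives 9>7]
(A,Q): not NE [P1→B gives 8>5; P2→P gives 3>0]
(B,P): NE
(B,Q): not NE [P2→P gives 9>0]
(C,P): not NE [P1→B gives 9>8; P2→Q gives 7>2]
(C,Q): not NE [P1→B gives 8>7]

Nash profiles: (B,P)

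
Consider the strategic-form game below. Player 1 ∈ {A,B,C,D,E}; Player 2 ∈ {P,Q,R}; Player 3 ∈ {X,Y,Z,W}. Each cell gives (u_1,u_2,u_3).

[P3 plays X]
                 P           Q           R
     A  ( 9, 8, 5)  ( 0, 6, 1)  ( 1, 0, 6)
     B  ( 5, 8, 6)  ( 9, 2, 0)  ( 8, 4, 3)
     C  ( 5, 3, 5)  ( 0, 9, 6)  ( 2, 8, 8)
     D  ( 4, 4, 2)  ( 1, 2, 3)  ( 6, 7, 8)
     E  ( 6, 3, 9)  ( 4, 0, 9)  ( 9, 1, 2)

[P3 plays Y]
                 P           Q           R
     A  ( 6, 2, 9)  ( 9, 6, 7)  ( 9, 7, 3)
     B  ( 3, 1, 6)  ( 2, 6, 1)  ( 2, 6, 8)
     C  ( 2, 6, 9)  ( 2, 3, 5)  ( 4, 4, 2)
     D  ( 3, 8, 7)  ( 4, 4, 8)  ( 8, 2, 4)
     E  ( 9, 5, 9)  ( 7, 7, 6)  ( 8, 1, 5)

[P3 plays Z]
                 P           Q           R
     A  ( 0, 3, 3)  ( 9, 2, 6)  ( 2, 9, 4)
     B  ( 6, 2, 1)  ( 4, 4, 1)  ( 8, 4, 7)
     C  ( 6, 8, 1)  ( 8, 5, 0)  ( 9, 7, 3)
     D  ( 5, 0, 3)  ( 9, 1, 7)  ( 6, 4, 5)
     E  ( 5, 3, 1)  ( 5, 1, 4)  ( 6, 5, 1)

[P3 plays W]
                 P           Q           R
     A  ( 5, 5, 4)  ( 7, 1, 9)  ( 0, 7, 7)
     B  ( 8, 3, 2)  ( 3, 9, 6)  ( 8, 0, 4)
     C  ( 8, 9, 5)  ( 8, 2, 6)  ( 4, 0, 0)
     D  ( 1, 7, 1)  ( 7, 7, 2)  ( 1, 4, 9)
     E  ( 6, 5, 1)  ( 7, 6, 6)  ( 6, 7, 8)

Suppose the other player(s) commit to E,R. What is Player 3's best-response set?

BR_3 = {W}

u_3(X vs E,R) = 2
u_3(Y vs E,R) = 5
u_3(Z vs E,R) = 1
u_3(W vs E,R) = 8
max payoff 8 at {W}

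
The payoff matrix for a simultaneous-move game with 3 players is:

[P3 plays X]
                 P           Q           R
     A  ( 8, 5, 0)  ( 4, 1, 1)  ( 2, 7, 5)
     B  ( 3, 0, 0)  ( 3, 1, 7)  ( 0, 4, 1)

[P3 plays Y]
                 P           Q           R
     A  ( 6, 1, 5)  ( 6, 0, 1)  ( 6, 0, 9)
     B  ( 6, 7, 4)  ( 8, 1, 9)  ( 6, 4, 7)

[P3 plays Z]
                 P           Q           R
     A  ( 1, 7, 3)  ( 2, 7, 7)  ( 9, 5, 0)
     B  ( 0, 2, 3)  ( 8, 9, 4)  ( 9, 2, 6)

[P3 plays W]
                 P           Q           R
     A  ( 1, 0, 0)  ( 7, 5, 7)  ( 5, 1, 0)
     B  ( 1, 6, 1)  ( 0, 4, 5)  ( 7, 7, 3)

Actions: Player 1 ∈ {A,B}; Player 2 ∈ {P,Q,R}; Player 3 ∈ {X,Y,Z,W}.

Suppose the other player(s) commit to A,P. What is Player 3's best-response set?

u_3(X vs A,P) = 0
u_3(Y vs A,P) = 5
u_3(Z vs A,P) = 3
u_3(W vs A,P) = 0
max payoff 5 at {Y}

P3 best: {Y}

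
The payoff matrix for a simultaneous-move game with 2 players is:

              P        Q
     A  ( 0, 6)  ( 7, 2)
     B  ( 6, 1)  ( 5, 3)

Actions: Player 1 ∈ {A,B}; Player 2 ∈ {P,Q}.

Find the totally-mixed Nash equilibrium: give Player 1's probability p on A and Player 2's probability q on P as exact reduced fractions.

p=1/3, q=1/4

P1 indiff ⇒ q·0+(1-q)·7 = q·6+(1-q)·5 ⇒ q(-6) = (1-q)(-2) ⇒ q = 1/4
P2 indiff ⇒ p·6+(1-p)·1 = p·2+(1-p)·3 ⇒ p(4) = (1-p)(2) ⇒ p = 1/3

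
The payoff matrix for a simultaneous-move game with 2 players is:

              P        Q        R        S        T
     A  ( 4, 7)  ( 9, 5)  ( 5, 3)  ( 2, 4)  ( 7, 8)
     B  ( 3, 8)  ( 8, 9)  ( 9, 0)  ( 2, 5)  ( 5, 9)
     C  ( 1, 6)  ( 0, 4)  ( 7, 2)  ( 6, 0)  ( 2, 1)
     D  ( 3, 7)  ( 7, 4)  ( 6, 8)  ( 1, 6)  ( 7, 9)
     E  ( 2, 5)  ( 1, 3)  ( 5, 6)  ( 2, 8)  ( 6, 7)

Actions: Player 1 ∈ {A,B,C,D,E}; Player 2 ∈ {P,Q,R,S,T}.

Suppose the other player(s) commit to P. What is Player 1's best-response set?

P1 best: {A}

u_1(A vs P) = 4
u_1(B vs P) = 3
u_1(C vs P) = 1
u_1(D vs P) = 3
u_1(E vs P) = 2
max payoff 4 at {A}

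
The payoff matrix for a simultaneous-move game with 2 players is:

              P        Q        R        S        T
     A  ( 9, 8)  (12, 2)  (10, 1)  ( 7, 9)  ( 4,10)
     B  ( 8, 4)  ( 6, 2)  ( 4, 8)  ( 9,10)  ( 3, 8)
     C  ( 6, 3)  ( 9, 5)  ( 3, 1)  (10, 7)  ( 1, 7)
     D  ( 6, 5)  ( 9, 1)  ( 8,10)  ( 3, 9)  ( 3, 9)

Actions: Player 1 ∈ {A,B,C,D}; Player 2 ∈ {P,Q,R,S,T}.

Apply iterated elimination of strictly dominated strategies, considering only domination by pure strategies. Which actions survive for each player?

P1 drop D (A beats it: P:9>6 Q:12>9 R:10>8 S:7>3 T:4>3)
P2 drop P (S beats it: A:9>8 B:10>4 C:7>3)
P2 drop Q (S beats it: A:9>2 B:10>2 C:7>5)
P2 drop R (S beats it: A:9>1 B:10>8 C:7>1)
P1→{A,B,C} P2→{S,T}

Survivors P1:{A,B,C} P2:{S,T}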